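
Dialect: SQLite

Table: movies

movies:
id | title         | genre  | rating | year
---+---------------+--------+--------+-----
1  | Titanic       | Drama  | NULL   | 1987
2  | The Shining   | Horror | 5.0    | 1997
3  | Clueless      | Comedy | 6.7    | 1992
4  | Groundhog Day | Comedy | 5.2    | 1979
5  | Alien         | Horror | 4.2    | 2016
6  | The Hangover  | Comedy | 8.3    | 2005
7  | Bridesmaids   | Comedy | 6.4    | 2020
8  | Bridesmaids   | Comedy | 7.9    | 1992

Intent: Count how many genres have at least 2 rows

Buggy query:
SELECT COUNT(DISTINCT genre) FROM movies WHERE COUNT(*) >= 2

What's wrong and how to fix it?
Bug: COUNT(*) cannot appear in WHERE; the per-group count doesn't exist yet

Fix: Use a subquery that GROUPs and filters with HAVING, then count its rows

Corrected query:
SELECT COUNT(*) FROM (SELECT genre FROM movies GROUP BY genre HAVING COUNT(*) >= 2)

Result:
COUNT(*)
--------
2       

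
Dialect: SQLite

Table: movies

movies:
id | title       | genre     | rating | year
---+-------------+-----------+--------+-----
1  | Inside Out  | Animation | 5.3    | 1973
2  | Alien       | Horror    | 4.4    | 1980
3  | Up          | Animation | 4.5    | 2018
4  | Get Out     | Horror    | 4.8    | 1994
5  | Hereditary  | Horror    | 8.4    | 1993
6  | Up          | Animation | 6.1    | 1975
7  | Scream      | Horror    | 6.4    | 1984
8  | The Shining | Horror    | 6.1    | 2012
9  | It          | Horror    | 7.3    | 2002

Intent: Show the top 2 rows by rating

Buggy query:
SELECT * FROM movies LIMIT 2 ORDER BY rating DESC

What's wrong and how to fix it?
Bug: ORDER BY cannot follow LIMIT; LIMIT is the final clause

Fix: Sort with ORDER BY, then apply LIMIT

Corrected query:
SELECT * FROM movies ORDER BY rating DESC LIMIT 2

Result:
id | title      | genre  | rating | year
---+------------+--------+--------+-----
5  | Hereditary | Horror | 8.4    | 1993
9  | It         | Horror | 7.3    | 2002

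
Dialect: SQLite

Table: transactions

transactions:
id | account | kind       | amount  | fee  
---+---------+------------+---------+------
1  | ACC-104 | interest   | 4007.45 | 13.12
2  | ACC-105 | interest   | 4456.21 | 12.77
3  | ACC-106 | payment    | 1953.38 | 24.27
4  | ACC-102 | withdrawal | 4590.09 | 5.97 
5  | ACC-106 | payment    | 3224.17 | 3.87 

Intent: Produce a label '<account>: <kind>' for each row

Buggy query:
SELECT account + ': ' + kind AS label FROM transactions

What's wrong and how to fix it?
Bug: SQLite uses || for string concatenation; + coerces text to numbers (yielding 0)

Fix: Use the || operator for string concatenation

Corrected query:
SELECT account || ': ' || kind AS label FROM transactions

Result:
label              
-------------------
ACC-104: interest  
ACC-105: interest  
ACC-106: payment   
ACC-102: withdrawal
ACC-106: payment   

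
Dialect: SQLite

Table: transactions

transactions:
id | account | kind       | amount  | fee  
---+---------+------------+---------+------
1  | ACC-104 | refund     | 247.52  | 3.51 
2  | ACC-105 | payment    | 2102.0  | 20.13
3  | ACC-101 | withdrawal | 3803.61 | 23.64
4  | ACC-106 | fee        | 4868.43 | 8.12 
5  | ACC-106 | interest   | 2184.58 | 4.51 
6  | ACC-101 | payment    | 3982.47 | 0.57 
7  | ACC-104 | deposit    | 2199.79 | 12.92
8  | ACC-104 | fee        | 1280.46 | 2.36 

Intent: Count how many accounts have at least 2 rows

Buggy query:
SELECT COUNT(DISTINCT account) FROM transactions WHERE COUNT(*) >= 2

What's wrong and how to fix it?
Bug: COUNT(*) cannot appear in WHERE; the per-group count doesn't exist yet

Fix: Use a subquery that GROUPs and filters with HAVING, then count its rows

Corrected query:
SELECT COUNT(*) FROM (SELECT account FROM transactions GROUP BY account HAVING COUNT(*) >= 2)

Result:
COUNT(*)
--------
3       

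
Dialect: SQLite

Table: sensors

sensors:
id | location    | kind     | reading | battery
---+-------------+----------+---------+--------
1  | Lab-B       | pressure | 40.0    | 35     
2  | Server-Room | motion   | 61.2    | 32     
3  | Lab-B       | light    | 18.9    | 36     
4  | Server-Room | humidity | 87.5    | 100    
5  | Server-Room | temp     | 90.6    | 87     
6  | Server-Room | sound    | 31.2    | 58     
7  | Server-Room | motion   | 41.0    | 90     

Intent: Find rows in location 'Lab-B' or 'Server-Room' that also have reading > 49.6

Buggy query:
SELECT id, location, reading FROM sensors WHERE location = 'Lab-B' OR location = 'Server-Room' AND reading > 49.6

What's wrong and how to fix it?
Bug: Without parentheses, AND is evaluated before OR, so the reading filter only applies to the 'Server-Room' branch

Fix: Add parentheses around the OR so the AND applies to both alternatives

Corrected query:
SELECT id, location, reading FROM sensors WHERE (location = 'Lab-B' OR location = 'Server-Room') AND reading > 49.6

Result:
id | location    | reading
---+-------------+--------
2  | Server-Room | 61.2   
4  | Server-Room | 87.5   
5  | Server-Room | 90.6   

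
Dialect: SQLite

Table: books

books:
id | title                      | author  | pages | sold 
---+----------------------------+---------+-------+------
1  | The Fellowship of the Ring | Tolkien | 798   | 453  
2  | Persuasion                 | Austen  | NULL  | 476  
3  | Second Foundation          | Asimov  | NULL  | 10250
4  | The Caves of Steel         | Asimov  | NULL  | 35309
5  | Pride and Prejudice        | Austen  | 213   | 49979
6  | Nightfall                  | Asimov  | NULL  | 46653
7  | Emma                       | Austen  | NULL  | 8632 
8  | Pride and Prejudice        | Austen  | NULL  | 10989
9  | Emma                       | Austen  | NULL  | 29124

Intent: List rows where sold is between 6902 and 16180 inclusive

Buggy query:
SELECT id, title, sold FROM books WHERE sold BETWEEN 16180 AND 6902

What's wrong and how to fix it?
Bug: BETWEEN expects the lower bound first; with 16180 AND 6902 the range is empty

Fix: Swap the bounds so the smaller value comes first

Corrected query:
SELECT id, title, sold FROM books WHERE sold BETWEEN 6902 AND 16180

Result:
id | title               | sold 
---+---------------------+------
3  | Second Foundation   | 10250
7  | Emma                | 8632 
8  | Pride and Prejudice | 10989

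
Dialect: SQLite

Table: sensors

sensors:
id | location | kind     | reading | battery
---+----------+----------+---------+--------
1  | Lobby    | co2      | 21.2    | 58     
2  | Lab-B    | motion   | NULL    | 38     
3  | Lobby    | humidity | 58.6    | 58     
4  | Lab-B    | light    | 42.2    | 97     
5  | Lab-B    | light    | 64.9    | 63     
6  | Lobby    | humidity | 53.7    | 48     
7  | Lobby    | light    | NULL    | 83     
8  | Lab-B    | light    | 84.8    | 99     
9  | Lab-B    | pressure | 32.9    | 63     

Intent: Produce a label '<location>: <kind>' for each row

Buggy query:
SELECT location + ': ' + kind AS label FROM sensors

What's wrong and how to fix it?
Bug: '+' is numeric addition; on text columns SQLite converts them to 0 instead of concatenating

Fix: Use the || operator for string concatenation

Corrected query:
SELECT location || ': ' || kind AS label FROM sensors

Result:
label          
---------------
Lobby: co2     
Lab-B: motion  
Lobby: humidity
Lab-B: light   
Lab-B: light   
Lobby: humidity
Lobby: light   
Lab-B: light   
Lab-B: pressure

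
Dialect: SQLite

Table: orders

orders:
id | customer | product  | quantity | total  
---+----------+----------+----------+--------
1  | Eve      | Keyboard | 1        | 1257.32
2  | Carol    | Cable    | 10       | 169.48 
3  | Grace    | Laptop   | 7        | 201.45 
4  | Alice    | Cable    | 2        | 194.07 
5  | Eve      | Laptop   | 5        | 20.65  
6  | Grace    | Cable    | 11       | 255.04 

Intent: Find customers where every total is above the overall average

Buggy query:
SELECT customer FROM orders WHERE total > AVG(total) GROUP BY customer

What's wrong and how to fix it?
Bug: AVG() is an aggregate; it can't sit directly in WHERE

Fix: Compute the overall average in a scalar subquery and compare each group's MIN against it in HAVING

Corrected query:
SELECT customer FROM orders GROUP BY customer HAVING MIN(total) > (SELECT AVG(total) FROM orders)

Result:
(no rows)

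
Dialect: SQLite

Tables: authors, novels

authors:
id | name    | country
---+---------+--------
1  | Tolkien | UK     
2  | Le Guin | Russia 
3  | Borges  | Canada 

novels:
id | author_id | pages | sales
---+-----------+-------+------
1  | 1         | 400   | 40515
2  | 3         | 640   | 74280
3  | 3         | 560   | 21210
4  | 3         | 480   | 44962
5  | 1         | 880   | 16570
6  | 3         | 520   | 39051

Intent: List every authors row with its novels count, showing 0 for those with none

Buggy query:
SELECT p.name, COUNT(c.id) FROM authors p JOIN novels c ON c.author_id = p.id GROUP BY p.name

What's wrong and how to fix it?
Bug: An inner join excludes parents with zero children

Fix: Use LEFT JOIN so parents without children still appear (COUNT(c.id) gives 0)

Corrected query:
SELECT p.name, COUNT(c.id) FROM authors p LEFT JOIN novels c ON c.author_id = p.id GROUP BY p.name

Result:
name    | COUNT(c.id)
--------+------------
Borges  | 4          
Le Guin | 0          
Tolkien | 2          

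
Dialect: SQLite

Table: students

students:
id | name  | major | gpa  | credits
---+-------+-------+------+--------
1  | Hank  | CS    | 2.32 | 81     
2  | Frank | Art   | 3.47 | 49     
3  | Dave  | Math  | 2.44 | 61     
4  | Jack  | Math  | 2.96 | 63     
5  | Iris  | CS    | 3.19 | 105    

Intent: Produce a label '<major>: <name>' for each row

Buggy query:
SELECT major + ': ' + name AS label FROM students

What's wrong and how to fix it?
Bug: SQLite uses || for string concatenation; + coerces text to numbers (yielding 0)

Fix: Replace + with || to concatenate text

Corrected query:
SELECT major || ': ' || name AS label FROM students

Result:
label     
----------
CS: Hank  
Art: Frank
Math: Dave
Math: Jack
CS: Iris  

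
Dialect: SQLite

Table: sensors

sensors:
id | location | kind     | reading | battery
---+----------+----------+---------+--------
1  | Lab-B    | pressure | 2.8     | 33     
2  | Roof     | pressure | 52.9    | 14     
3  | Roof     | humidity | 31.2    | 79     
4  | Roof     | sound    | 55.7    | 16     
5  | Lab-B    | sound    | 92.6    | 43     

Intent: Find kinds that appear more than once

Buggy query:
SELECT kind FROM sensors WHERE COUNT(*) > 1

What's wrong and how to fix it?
Bug: WHERE can't reference COUNT(*); aggregates are computed after WHERE

Fix: Group first, then use HAVING for the count condition

Corrected query:
SELECT kind FROM sensors GROUP BY kind HAVING COUNT(*) > 1

Result:
kind    
--------
pressure
sound   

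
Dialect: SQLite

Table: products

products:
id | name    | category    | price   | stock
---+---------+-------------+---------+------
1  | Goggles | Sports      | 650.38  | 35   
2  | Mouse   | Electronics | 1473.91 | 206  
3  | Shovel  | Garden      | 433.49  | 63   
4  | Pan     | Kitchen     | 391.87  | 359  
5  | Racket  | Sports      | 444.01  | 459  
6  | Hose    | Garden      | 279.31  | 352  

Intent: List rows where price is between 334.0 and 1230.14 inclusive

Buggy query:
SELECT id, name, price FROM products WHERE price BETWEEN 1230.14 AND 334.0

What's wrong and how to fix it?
Bug: The bounds are reversed; BETWEEN a AND b requires a <= b to match anything

Fix: Swap the bounds so the smaller value comes first

Corrected query:
SELECT id, name, price FROM products WHERE price BETWEEN 334.0 AND 1230.14

Result:
id | name    | price 
---+---------+-------
1  | Goggles | 650.38
3  | Shovel  | 433.49
4  | Pan     | 391.87
5  | Racket  | 444.01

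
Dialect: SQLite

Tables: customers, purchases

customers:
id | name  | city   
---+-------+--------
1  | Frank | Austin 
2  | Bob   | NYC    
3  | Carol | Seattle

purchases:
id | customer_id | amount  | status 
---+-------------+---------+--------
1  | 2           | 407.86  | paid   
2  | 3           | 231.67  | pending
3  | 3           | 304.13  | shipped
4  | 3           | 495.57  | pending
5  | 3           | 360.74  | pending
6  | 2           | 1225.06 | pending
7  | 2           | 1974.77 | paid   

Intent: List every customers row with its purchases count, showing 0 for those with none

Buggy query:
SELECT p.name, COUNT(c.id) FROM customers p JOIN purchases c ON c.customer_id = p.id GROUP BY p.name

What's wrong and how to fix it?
Bug: INNER JOIN drops customers rows that have no matching purchases rows

Fix: Use LEFT JOIN so parents without children still appear (COUNT(c.id) gives 0)

Corrected query:
SELECT p.name, COUNT(c.id) FROM customers p LEFT JOIN purchases c ON c.customer_id = p.id GROUP BY p.name

Result:
name  | COUNT(c.id)
------+------------
Bob   | 3          
Carol | 4          
Frank | 0          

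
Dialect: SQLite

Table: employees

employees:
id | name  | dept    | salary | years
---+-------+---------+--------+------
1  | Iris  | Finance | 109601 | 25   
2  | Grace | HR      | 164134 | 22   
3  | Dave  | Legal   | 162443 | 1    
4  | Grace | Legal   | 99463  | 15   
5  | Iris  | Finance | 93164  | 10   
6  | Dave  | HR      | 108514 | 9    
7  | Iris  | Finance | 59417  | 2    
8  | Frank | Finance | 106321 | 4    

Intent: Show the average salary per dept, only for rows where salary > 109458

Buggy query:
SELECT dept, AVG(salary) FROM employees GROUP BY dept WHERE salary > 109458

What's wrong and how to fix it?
Bug: Row-level WHERE must come before GROUP BY in the clause order

Fix: Place WHERE between FROM and GROUP BY

Corrected query:
SELECT dept, AVG(salary) FROM employees WHERE salary > 109458 GROUP BY dept

Result:
dept    | AVG(salary)
--------+------------
Finance | 109601     
HR      | 164134     
Legal   | 162443     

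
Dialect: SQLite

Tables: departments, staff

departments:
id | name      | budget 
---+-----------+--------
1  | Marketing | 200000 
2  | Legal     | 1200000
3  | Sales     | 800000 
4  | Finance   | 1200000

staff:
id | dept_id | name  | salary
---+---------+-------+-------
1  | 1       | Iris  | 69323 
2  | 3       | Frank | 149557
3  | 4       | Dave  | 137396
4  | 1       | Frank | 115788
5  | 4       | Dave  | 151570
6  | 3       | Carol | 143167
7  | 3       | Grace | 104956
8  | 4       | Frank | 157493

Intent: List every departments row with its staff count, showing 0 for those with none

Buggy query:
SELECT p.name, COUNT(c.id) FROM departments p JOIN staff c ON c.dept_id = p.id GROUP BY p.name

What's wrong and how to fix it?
Bug: An inner join excludes parents with zero children

Fix: Use LEFT JOIN so parents without children still appear (COUNT(c.id) gives 0)

Corrected query:
SELECT p.name, COUNT(c.id) FROM departments p LEFT JOIN staff c ON c.dept_id = p.id GROUP BY p.name

Result:
name      | COUNT(c.id)
----------+------------
Finance   | 3          
Legal     | 0          
Marketing | 2          
Sales     | 3          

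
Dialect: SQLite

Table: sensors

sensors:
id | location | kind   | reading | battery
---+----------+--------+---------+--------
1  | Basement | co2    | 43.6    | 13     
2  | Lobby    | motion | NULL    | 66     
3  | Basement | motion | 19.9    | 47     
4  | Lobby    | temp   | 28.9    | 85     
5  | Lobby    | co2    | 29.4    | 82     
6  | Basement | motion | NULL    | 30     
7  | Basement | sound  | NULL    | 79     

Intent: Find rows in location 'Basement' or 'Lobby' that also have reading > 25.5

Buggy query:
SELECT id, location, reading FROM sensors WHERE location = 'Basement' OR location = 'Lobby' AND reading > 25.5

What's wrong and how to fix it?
Bug: Without parentheses, AND is evaluated before OR, so the reading filter only applies to the 'Lobby' branch

Fix: Add parentheses around the OR so the AND applies to both alternatives

Corrected query:
SELECT id, location, reading FROM sensors WHERE (location = 'Basement' OR location = 'Lobby') AND reading > 25.5

Result:
id | location | reading
---+----------+--------
1  | Basement | 43.6   
4  | Lobby    | 28.9   
5  | Lobby    | 29.4   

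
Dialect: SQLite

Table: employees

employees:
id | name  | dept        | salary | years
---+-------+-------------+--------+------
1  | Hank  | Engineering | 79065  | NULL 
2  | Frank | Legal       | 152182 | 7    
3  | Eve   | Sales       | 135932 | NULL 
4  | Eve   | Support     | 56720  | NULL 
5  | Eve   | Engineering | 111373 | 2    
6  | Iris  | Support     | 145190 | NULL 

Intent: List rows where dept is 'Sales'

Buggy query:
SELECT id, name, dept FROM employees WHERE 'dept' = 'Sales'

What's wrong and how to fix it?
Bug: 'dept' in single quotes is a string literal, not the column; the comparison is literal-vs-literal and never true

Fix: Reference the column as dept without single quotes

Corrected query:
SELECT id, name, dept FROM employees WHERE dept = 'Sales'

Result:
id | name | dept 
---+------+------
3  | Eve  | Sales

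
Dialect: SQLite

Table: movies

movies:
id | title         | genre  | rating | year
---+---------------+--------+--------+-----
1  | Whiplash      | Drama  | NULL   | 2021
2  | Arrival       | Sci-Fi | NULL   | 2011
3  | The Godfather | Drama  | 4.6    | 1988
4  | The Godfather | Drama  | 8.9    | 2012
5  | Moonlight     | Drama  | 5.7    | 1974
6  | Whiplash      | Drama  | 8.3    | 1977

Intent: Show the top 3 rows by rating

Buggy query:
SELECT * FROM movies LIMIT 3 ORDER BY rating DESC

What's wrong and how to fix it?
Bug: ORDER BY cannot follow LIMIT; LIMIT is the final clause

Fix: Sort with ORDER BY, then apply LIMIT

Corrected query:
SELECT * FROM movies ORDER BY rating DESC LIMIT 3

Result:
id | title         | genre | rating | year
---+---------------+-------+--------+-----
4  | The Godfather | Drama | 8.9    | 2012
6  | Whiplash      | Drama | 8.3    | 1977
5  | Moonlight     | Drama | 5.7    | 1974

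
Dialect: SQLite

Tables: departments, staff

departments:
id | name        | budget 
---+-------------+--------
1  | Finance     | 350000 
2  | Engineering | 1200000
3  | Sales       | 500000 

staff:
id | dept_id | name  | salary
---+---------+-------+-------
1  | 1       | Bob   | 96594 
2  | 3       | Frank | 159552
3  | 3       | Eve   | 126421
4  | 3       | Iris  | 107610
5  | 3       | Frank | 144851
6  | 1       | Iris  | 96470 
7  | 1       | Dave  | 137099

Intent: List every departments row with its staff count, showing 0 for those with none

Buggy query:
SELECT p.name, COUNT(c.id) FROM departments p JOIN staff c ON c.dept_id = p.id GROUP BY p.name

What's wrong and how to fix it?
Bug: INNER JOIN drops departments rows that have no matching staff rows

Fix: Switch to LEFT JOIN to retain unmatched parent rows

Corrected query:
SELECT p.name, COUNT(c.id) FROM departments p LEFT JOIN staff c ON c.dept_id = p.id GROUP BY p.name

Result:
name        | COUNT(c.id)
------------+------------
Engineering | 0          
Finance     | 3          
Sales       | 4          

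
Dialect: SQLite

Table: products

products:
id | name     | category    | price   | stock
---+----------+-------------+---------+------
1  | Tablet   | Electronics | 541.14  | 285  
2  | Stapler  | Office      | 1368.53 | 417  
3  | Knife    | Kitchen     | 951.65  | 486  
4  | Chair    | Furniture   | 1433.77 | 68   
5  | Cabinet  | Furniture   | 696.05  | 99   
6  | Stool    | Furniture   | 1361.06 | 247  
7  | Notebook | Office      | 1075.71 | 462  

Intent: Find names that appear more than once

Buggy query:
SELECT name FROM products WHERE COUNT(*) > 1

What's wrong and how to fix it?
Bug: COUNT(*) is an aggregate and cannot be used in WHERE

Fix: GROUP BY name, then filter groups with HAVING COUNT(*) > 1

Corrected query:
SELECT name FROM products GROUP BY name HAVING COUNT(*) > 1

Result:
(no rows)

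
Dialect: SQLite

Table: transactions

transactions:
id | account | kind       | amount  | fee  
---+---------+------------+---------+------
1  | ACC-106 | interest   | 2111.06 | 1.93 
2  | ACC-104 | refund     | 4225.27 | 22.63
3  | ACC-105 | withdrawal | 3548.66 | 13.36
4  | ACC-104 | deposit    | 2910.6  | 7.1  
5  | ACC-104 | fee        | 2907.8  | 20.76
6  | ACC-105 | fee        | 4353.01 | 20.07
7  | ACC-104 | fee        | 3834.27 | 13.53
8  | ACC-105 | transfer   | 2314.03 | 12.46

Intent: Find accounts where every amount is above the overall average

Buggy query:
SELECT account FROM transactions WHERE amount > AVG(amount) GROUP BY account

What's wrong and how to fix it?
Bug: AVG() is an aggregate; it can't sit directly in WHERE

Fix: Compute the overall average in a scalar subquery and compare each group's MIN against it in HAVING

Corrected query:
SELECT account FROM transactions GROUP BY account HAVING MIN(amount) > (SELECT AVG(amount) FROM transactions)

Result:
(no rows)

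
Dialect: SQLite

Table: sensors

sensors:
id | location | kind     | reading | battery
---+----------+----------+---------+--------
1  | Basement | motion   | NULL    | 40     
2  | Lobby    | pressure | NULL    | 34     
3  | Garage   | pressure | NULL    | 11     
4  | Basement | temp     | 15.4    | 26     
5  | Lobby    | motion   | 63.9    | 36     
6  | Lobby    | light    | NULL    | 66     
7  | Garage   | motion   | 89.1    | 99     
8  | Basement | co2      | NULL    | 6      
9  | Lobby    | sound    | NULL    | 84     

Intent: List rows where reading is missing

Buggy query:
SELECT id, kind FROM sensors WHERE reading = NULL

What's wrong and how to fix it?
Bug: '= NULL' is always unknown in SQL three-valued logic, so no rows match

Fix: Use IS NULL to test for NULL

Corrected query:
SELECT id, kind FROM sensors WHERE reading IS NULL

Result:
id | kind    
---+---------
1  | motion  
2  | pressure
3  | pressure
6  | light   
8  | co2     
9  | sound   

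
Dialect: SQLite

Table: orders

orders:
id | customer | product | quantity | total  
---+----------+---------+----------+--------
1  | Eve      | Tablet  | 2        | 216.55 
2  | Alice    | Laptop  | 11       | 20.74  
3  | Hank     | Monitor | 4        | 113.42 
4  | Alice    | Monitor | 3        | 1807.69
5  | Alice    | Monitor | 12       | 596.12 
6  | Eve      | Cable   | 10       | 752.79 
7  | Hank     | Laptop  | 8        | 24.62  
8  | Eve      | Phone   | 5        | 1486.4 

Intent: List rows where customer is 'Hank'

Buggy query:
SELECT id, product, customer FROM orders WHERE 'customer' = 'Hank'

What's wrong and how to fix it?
Bug: Single quotes denote string literals in SQL; the column name is being compared as a constant string

Fix: Remove the quotes around the column name (or use double quotes for an identifier)

Corrected query:
SELECT id, product, customer FROM orders WHERE customer = 'Hank'

Result:
id | product | customer
---+---------+---------
3  | Monitor | Hank    
7  | Laptop  | Hank    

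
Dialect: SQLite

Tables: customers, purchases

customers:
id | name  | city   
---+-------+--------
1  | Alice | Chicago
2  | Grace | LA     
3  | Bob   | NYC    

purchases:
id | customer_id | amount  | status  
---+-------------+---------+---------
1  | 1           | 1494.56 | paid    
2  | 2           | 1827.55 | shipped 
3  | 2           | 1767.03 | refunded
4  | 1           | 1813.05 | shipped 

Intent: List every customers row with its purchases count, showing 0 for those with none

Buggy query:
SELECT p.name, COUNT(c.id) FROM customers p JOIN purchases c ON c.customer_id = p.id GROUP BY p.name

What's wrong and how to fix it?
Bug: INNER JOIN drops customers rows that have no matching purchases rows

Fix: Switch to LEFT JOIN to retain unmatched parent rows

Corrected query:
SELECT p.name, COUNT(c.id) FROM customers p LEFT JOIN purchases c ON c.customer_id = p.id GROUP BY p.name

Result:
name  | COUNT(c.id)
------+------------
Alice | 2          
Bob   | 0          
Grace | 2          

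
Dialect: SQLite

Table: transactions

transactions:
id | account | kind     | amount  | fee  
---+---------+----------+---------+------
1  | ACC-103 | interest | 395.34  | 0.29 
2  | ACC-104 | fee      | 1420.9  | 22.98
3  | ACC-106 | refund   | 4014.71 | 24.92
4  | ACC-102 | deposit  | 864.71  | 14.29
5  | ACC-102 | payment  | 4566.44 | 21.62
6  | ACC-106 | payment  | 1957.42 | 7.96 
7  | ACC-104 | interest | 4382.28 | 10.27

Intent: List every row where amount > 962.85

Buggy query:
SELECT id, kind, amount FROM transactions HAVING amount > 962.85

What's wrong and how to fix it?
Bug: This is a non-aggregate query (no GROUP BY, no aggregates), so in SQLite the HAVING clause is invalid here; a row-level condition belongs in WHERE

Fix: Use WHERE for row-level filtering

Corrected query:
SELECT id, kind, amount FROM transactions WHERE amount > 962.85

Result:
id | kind     | amount 
---+----------+--------
2  | fee      | 1420.9 
3  | refund   | 4014.71
5  | payment  | 4566.44
6  | payment  | 1957.42
7  | interest | 4382.28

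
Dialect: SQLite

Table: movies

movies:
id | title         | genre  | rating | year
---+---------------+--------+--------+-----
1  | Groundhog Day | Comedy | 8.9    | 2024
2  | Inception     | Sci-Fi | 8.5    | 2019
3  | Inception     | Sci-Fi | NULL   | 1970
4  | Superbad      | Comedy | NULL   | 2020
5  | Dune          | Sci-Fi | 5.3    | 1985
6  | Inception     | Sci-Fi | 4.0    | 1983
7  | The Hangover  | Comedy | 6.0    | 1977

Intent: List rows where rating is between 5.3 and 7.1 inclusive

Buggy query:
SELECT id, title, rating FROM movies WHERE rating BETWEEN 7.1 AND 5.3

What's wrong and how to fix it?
Bug: BETWEEN expects the lower bound first; with 7.1 AND 5.3 the range is empty

Fix: Swap the bounds so the smaller value comes first

Corrected query:
SELECT id, title, rating FROM movies WHERE rating BETWEEN 5.3 AND 7.1

Result:
id | title        | rating
---+--------------+-------
5  | Dune         | 5.3   
7  | The Hangover | 6     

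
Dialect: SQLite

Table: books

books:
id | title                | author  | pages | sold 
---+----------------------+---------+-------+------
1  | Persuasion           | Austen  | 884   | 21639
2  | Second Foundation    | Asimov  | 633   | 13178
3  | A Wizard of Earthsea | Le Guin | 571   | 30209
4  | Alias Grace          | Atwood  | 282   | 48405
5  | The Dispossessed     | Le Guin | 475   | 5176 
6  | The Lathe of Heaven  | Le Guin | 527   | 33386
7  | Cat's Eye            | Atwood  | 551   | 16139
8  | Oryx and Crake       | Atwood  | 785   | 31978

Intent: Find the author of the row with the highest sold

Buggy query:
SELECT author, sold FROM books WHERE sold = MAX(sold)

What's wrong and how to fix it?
Bug: MAX(sold) is an aggregate and cannot be used directly in WHERE

Fix: Use a subquery: WHERE sold = (SELECT MAX(sold) FROM books)

Corrected query:
SELECT author, sold FROM books WHERE sold = (SELECT MAX(sold) FROM books)

Result:
author | sold 
-------+------
Atwood | 48405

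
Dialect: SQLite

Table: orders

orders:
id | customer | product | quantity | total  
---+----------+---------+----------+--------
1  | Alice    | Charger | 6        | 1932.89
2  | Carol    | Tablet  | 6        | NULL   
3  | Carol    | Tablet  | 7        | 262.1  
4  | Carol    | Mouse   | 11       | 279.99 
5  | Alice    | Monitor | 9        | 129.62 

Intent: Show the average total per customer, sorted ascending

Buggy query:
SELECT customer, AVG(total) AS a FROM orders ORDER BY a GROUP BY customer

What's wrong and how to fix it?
Bug: GROUP BY must precede ORDER BY

Fix: Move ORDER BY to the end, after GROUP BY

Corrected query:
SELECT customer, AVG(total) AS a FROM orders GROUP BY customer ORDER BY a

Result:
customer | a       
---------+---------
Carol    | 271.045 
Alice    | 1031.255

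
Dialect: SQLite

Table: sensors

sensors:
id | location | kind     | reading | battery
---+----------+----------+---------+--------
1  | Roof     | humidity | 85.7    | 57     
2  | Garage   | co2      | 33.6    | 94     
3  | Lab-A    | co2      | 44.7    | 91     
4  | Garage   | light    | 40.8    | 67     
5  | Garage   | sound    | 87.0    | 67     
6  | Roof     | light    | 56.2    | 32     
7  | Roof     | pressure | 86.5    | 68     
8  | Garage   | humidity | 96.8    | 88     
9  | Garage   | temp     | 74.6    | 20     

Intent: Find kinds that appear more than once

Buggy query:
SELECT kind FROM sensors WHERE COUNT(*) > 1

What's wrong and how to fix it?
Bug: COUNT(*) is an aggregate and cannot be used in WHERE

Fix: Group first, then use HAVING for the count condition

Corrected query:
SELECT kind FROM sensors GROUP BY kind HAVING COUNT(*) > 1

Result:
kind    
--------
co2     
humidity
light   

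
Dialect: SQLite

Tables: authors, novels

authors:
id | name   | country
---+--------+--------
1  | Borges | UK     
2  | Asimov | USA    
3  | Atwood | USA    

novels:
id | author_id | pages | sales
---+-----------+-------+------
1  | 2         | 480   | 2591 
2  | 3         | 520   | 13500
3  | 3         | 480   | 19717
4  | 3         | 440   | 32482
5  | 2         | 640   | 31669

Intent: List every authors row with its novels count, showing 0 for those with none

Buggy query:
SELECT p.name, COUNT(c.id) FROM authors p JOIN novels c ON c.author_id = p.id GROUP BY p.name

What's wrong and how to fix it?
Bug: An inner join excludes parents with zero children

Fix: Use LEFT JOIN so parents without children still appear (COUNT(c.id) gives 0)

Corrected query:
SELECT p.name, COUNT(c.id) FROM authors p LEFT JOIN novels c ON c.author_id = p.id GROUP BY p.name

Result:
name   | COUNT(c.id)
-------+------------
Asimov | 2          
Atwood | 3          
Borges | 0          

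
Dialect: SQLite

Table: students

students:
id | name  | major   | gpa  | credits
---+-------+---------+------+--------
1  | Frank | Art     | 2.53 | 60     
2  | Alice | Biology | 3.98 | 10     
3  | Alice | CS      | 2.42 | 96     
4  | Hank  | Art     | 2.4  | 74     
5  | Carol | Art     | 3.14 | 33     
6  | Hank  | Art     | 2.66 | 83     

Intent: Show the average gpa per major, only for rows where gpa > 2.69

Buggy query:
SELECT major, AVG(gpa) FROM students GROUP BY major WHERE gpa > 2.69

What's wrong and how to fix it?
Bug: Row-level WHERE must come before GROUP BY in the clause order

Fix: Move the WHERE clause before GROUP BY

Corrected query:
SELECT major, AVG(gpa) FROM students WHERE gpa > 2.69 GROUP BY major

Result:
major   | AVG(gpa)
--------+---------
Art     | 3.14    
Biology | 3.98    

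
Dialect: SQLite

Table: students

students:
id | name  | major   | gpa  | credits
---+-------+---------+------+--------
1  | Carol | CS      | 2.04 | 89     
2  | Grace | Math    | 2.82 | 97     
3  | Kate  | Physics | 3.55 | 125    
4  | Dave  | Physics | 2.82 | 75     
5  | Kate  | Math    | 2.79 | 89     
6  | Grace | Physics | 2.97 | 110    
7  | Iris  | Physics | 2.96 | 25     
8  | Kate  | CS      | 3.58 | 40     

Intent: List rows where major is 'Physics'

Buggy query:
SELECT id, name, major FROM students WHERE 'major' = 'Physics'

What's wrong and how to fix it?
Bug: 'major' in single quotes is a string literal, not the column; the comparison is literal-vs-literal and never true

Fix: Reference the column as major without single quotes

Corrected query:
SELECT id, name, major FROM students WHERE major = 'Physics'

Result:
id | name  | major  
---+-------+--------
3  | Kate  | Physics
4  | Dave  | Physics
6  | Grace | Physics
7  | Iris  | Physics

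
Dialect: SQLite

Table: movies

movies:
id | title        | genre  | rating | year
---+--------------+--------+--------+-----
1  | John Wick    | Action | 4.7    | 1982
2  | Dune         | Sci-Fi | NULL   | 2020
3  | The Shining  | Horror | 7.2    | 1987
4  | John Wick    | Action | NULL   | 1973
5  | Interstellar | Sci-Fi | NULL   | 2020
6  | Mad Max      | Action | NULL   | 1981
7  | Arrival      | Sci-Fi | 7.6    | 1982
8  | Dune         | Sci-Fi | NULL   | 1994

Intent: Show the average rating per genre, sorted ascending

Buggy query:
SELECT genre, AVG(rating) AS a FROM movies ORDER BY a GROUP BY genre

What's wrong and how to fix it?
Bug: ORDER BY appears before GROUP BY; SQL clause order requires GROUP BY first

Fix: Reorder: SELECT … FROM … GROUP BY … ORDER BY …

Corrected query:
SELECT genre, AVG(rating) AS a FROM movies GROUP BY genre ORDER BY a

Result:
genre  | a  
-------+----
Action | 4.7
Horror | 7.2
Sci-Fi | 7.6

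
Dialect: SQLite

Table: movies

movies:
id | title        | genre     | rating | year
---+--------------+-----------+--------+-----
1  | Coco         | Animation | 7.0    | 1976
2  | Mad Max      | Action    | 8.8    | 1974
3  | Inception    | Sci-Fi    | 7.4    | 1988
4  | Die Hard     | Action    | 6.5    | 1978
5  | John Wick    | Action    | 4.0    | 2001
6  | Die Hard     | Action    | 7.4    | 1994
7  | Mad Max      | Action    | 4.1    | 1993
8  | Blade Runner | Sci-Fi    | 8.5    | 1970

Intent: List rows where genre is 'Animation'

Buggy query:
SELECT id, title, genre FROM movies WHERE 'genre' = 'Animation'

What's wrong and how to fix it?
Bug: Single quotes denote string literals in SQL; the column name is being compared as a constant string

Fix: Reference the column as genre without single quotes

Corrected query:
SELECT id, title, genre FROM movies WHERE genre = 'Animation'

Result:
id | title | genre    
---+-------+----------
1  | Coco  | Animation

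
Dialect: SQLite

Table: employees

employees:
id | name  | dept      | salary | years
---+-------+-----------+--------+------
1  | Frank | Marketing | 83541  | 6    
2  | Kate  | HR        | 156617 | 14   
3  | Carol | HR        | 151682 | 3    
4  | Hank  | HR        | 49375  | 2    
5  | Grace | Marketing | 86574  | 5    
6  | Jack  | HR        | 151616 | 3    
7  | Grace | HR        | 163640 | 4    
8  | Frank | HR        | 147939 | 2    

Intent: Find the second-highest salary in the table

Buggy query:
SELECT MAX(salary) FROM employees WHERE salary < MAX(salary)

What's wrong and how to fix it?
Bug: MAX(salary) on the right of the comparison is an aggregate-in-WHERE error

Fix: Put the inner MAX in a scalar subquery

Corrected query:
SELECT MAX(salary) FROM employees WHERE salary < (SELECT MAX(salary) FROM employees)

Result:
MAX(salary)
-----------
156617     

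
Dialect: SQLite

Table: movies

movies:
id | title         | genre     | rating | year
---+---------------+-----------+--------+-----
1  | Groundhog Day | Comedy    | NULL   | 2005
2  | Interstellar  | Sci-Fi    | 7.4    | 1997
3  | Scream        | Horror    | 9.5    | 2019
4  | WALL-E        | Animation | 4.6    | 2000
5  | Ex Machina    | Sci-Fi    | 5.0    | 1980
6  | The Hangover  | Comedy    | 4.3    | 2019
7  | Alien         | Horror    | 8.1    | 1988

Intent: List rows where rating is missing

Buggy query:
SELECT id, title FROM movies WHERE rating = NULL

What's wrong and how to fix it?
Bug: Comparing to NULL with '=' never matches; NULL = NULL is unknown, not true

Fix: Replace '= NULL' with 'IS NULL'

Corrected query:
SELECT id, title FROM movies WHERE rating IS NULL

Result:
id | title        
---+--------------
1  | Groundhog Day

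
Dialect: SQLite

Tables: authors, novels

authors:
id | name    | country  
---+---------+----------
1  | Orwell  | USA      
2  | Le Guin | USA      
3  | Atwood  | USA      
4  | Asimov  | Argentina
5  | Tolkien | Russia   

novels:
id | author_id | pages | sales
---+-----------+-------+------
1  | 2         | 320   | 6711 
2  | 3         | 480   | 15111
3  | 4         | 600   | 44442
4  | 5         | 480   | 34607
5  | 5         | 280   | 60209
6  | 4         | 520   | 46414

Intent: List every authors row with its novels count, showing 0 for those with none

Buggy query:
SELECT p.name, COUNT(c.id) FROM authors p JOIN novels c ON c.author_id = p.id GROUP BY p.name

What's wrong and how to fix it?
Bug: INNER JOIN drops authors rows that have no matching novels rows

Fix: Use LEFT JOIN so parents without children still appear (COUNT(c.id) gives 0)

Corrected query:
SELECT p.name, COUNT(c.id) FROM authors p LEFT JOIN novels c ON c.author_id = p.id GROUP BY p.name

Result:
name    | COUNT(c.id)
--------+------------
Asimov  | 2          
Atwood  | 1          
Le Guin | 1          
Orwell  | 0          
Tolkien | 2          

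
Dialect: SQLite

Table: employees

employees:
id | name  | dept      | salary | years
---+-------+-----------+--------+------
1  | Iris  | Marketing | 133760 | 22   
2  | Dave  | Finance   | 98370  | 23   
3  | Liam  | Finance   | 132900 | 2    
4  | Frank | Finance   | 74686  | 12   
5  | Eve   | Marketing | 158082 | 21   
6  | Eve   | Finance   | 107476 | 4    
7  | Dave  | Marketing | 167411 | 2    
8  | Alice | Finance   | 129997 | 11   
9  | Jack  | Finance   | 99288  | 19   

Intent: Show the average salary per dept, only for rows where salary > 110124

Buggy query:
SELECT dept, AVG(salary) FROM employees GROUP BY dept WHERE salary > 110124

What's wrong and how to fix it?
Bug: WHERE cannot follow GROUP BY

Fix: Move the WHERE clause before GROUP BY

Corrected query:
SELECT dept, AVG(salary) FROM employees WHERE salary > 110124 GROUP BY dept

Result:
dept      | AVG(salary)  
----------+--------------
Finance   | 131448.5     
Marketing | 153084.333333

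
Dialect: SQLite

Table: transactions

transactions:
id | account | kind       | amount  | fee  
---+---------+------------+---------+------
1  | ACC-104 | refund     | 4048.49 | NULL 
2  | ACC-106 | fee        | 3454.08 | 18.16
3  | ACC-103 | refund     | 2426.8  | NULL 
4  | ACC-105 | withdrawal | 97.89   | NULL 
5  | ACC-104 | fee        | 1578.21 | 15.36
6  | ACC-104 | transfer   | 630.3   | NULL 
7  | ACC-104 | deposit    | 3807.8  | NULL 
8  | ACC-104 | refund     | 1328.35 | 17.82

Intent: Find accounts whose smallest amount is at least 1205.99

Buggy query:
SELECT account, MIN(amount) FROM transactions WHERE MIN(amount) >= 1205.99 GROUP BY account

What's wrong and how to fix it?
Bug: MIN() in WHERE is a misuse of aggregate

Fix: Use HAVING for the per-group MIN condition

Corrected query:
SELECT account, MIN(amount) FROM transactions GROUP BY account HAVING MIN(amount) >= 1205.99

Result:
account | MIN(amount)
--------+------------
ACC-103 | 2426.8     
ACC-106 | 3454.08    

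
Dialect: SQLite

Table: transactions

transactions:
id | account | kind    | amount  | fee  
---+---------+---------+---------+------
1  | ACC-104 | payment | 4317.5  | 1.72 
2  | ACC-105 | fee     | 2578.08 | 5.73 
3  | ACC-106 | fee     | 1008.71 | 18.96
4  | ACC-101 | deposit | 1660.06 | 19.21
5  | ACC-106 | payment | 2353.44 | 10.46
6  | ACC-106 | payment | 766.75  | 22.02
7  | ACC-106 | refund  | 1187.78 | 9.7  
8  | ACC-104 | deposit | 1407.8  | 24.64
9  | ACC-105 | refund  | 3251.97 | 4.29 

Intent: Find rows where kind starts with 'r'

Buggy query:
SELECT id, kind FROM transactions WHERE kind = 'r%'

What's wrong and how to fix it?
Bug: Wildcards only work with LIKE; '=' treats '%' as a literal character

Fix: Replace '=' with LIKE so 'r%' is treated as a pattern

Corrected query:
SELECT id, kind FROM transactions WHERE kind LIKE 'r%'

Result:
id | kind  
---+-------
7  | refund
9  | refund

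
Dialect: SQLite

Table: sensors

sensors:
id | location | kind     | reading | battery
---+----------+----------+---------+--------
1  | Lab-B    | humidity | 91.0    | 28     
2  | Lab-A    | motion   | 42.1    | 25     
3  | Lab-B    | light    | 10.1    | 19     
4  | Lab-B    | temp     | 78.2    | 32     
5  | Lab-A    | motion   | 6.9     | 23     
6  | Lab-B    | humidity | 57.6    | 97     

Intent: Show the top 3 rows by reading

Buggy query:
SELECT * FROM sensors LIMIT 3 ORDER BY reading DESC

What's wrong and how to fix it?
Bug: ORDER BY cannot follow LIMIT; LIMIT is the final clause

Fix: Sort with ORDER BY, then apply LIMIT

Corrected query:
SELECT * FROM sensors ORDER BY reading DESC LIMIT 3

Result:
id | location | kind     | reading | battery
---+----------+----------+---------+--------
1  | Lab-B    | humidity | 91      | 28     
4  | Lab-B    | temp     | 78.2    | 32     
6  | Lab-B    | humidity | 57.6    | 97     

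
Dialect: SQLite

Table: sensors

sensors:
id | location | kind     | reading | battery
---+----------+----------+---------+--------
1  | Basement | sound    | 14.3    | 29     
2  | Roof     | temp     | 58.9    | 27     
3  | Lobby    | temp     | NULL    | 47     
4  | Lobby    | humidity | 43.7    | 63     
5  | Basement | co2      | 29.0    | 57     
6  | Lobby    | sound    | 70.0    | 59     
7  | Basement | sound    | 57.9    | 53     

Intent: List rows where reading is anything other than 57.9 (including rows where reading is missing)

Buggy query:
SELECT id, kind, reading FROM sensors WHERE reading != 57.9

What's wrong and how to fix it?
Bug: Inequality against NULL is unknown, not true; rows with NULL are dropped

Fix: Add an explicit OR reading IS NULL to include the missing-value rows

Corrected query:
SELECT id, kind, reading FROM sensors WHERE reading != 57.9 OR reading IS NULL

Result:
id | kind     | reading
---+----------+--------
1  | sound    | 14.3   
2  | temp     | 58.9   
3  | temp     | NULL   
4  | humidity | 43.7   
5  | co2      | 29     
6  | sound    | 70     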